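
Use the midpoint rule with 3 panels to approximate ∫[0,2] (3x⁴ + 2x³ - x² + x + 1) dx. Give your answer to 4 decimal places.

26.4198

h = (2 − 0)/3 = 0.666667.
Midpoints m₁,…,m₃ = 0.333333, 1, 1.666667.
f(m₁)=1.333333, f(m₂)=6, f(m₃)=32.296296.
h·[f(m₁) + f(m₂) + f(m₃)] = 0.666667·(39.629630) = 26.4198.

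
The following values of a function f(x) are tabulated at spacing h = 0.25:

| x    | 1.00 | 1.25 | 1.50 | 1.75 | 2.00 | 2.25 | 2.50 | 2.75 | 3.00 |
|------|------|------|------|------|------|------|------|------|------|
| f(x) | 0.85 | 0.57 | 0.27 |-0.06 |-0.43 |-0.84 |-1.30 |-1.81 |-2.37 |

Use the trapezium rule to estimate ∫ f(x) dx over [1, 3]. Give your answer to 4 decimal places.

-1.0900

h = 0.25, n = 8.
(h/2)·[y₀ + 2y₁ + 2y₂ + 2y₃ + 2y₄ + 2y₅ + 2y₆ + 2y₇ + y₈] = 0.125·(-8.72) = -1.0900.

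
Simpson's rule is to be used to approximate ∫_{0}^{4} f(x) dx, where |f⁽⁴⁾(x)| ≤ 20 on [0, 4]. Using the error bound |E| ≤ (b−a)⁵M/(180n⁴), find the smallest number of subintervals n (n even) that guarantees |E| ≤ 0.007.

Need 20480/(180n⁴) ≤ 0.007.
n⁴ ≥ 20480/(180·0.007) = 16254 ⇒ n ≥ 11.2912, so the smallest even n is 12. (n must be even for Simpson's rule.)

12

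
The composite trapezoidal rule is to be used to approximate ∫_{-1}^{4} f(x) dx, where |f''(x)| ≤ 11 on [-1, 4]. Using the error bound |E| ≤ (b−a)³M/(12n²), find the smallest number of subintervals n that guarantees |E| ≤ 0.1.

Need 1375/(12n²) ≤ 0.1.
n² ≥ 1375/(12·0.1) = 1145.83 ⇒ n ≥ 33.8502, so the smallest n is 34.

34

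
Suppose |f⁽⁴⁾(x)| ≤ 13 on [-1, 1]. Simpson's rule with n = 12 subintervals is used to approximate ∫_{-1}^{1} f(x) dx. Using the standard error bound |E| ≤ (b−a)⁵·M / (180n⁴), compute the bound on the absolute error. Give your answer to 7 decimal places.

0.0001115

|E| ≤ (2)⁵·13 / (180·12⁴) = 416/3732480 = 0.0001115.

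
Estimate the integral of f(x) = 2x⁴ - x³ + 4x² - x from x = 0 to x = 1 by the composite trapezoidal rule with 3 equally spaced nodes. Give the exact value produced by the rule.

1.25

h = (1 − 0)/2 = 0.5.
Nodes x₀,…,x₂ = 0, 0.5, 1.
f(x) = 2x⁴ - x³ + 4x² - x: f₀=0, f₁=0.5, f₂=4.
(h/2)·[f₀ + 2f₁ + f₂] = 0.25·(5) = 1.25.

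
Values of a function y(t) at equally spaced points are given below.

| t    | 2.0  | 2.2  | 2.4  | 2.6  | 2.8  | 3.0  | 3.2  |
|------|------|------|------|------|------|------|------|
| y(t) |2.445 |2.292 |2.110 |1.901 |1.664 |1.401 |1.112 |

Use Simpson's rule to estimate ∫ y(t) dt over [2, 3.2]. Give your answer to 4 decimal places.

2.2321

h = 0.2, n = 6.
(h/3)·[y₀ + 4y₁ + 2y₂ + 4y₃ + 2y₄ + 4y₅ + y₆] = 0.066667·(33.481) = 2.2321.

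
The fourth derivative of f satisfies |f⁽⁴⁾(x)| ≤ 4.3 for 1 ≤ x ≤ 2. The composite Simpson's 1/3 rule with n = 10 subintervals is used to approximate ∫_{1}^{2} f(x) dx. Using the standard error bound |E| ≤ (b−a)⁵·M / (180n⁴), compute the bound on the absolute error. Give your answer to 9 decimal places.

|E| ≤ (1)⁵·4.3 / (180·10⁴) = 4.3/1800000 = 0.000002389.

0.000002389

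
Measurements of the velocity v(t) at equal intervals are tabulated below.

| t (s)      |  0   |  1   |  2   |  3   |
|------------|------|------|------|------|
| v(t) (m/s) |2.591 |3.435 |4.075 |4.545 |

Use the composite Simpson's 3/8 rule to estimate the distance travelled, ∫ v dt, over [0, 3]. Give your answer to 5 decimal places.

h = 1, n = 3.
(3h/8)·[y₀ + 3y₁ + 3y₂ + y₃] = 0.375·(29.666) = 11.12475.

11.12475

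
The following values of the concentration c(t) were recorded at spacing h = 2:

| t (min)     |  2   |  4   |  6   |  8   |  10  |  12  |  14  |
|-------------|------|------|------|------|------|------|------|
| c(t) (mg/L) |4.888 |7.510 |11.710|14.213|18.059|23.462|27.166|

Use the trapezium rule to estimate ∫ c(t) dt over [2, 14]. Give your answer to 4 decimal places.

h = 2, n = 6.
(h/2)·[y₀ + 2y₁ + 2y₂ + 2y₃ + 2y₄ + 2y₅ + y₆] = 1·(181.962) = 181.9620.

181.9620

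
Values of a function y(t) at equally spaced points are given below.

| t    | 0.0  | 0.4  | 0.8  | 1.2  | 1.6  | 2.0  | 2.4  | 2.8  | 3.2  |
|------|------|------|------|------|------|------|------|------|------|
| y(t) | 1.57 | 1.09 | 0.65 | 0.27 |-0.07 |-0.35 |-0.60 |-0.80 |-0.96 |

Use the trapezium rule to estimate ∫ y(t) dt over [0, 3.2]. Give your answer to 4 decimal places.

h = 0.4, n = 8.
(h/2)·[y₀ + 2y₁ + 2y₂ + 2y₃ + 2y₄ + 2y₅ + 2y₆ + 2y₇ + y₈] = 0.2·(0.99) = 0.1980.

0.1980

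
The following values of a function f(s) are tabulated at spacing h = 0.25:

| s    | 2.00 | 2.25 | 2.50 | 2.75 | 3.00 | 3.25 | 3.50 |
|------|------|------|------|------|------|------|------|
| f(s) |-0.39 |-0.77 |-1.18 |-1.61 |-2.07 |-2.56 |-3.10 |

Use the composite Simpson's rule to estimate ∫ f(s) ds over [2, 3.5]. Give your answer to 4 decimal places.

h = 0.25, n = 6.
(h/3)·[y₀ + 4y₁ + 2y₂ + 4y₃ + 2y₄ + 4y₅ + y₆] = 0.083333·(-29.75) = -2.4792.

-2.4792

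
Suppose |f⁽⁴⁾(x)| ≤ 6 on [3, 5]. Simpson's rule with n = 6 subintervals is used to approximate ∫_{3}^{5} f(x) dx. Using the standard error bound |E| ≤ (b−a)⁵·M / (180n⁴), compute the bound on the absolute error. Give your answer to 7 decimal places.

|E| ≤ (2)⁵·6 / (180·6⁴) = 192/233280 = 0.0008230.

0.0008230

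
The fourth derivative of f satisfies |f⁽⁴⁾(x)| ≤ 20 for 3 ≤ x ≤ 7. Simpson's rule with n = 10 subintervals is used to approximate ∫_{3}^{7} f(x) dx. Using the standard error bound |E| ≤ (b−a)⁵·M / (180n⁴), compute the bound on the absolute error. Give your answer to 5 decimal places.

0.01138

|E| ≤ (4)⁵·20 / (180·10⁴) = 20480/1800000 = 0.01138.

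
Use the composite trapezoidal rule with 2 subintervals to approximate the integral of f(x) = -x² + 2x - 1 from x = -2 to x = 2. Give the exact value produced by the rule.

-12

h = (2 − (-2))/2 = 2.
Nodes x₀,…,x₂ = -2, 0, 2.
f(x) = -x² + 2x - 1: f₀=-9, f₁=-1, f₂=-1.
(h/2)·[f₀ + 2f₁ + f₂] = 1·(-12) = -12.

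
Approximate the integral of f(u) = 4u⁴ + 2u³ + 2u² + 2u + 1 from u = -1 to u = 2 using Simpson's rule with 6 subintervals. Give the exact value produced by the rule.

h = (2 − (-1))/6 = 0.5.
Nodes u₀,…,u₆ = -1, -0.5, 0, 0.5, 1, 1.5, 2.
f(u) = 4u⁴ + 2u³ + 2u² + 2u + 1: f₀=3, f₁=0.5, f₂=1, f₃=3, f₄=11, f₅=35.5, f₆=93.
(h/3)·[f₀ + 4f₁ + 2f₂ + 4f₃ + 2f₄ + 4f₅ + f₆] = 0.166667·(276) = 46.

46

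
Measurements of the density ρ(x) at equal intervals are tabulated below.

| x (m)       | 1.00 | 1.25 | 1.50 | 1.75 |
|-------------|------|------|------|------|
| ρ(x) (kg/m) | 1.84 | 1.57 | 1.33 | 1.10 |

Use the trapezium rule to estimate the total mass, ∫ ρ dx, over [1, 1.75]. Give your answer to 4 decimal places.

1.0925

h = 0.25, n = 3.
(h/2)·[y₀ + 2y₁ + 2y₂ + y₃] = 0.125·(8.74) = 1.0925.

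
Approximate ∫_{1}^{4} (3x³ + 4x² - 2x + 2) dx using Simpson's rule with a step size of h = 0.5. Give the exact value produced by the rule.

h = (4 − 1)/6 = 0.5.
Nodes x₀,…,x₆ = 1, 1.5, 2, 2.5, 3, 3.5, 4.
f(x) = 3x³ + 4x² - 2x + 2: f₀=7, f₁=18.125, f₂=38, f₃=68.875, f₄=113, f₅=172.625, f₆=250.
(h/3)·[f₀ + 4f₁ + 2f₂ + 4f₃ + 2f₄ + 4f₅ + f₆] = 0.166667·(1597.5) = 266.25.

266.25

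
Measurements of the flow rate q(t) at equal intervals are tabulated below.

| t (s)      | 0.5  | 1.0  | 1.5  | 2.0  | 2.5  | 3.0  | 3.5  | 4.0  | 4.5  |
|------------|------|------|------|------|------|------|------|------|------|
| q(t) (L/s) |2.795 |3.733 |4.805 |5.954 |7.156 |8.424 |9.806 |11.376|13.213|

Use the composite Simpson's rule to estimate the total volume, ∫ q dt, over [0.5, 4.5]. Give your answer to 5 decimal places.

29.58167

h = 0.5, n = 8.
(h/3)·[y₀ + 4y₁ + 2y₂ + 4y₃ + 2y₄ + 4y₅ + 2y₆ + 4y₇ + y₈] = 0.166667·(177.490) = 29.58167.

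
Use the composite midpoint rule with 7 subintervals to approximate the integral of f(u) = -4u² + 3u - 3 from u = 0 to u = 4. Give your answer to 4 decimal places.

-72.8980

h = (4 − 0)/7 = 0.571429.
Midpoints m₁,…,m₇ = 0.285714, 0.857143, 1.428571, 2, 2.571429, 3.142857, 3.714286.
f(m₁)=-2.469388, f(m₂)=-3.367347, f(m₃)=-6.877551, f(m₄)=-13, f(m₅)=-21.734694, f(m₆)=-33.081633, f(m₇)=-47.040816.
h·[f(m₁) + f(m₂) + f(m₃) + f(m₄) + f(m₅) + f(m₆) + f(m₇)] = 0.571429·(-127.571429) = -72.8980.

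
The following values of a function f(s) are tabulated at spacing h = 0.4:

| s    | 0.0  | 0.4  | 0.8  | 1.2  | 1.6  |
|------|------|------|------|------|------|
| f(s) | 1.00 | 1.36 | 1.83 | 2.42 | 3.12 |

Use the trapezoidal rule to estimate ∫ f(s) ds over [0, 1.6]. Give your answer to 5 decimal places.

3.06800

h = 0.4, n = 4.
(h/2)·[y₀ + 2y₁ + 2y₂ + 2y₃ + y₄] = 0.2·(15.34) = 3.06800.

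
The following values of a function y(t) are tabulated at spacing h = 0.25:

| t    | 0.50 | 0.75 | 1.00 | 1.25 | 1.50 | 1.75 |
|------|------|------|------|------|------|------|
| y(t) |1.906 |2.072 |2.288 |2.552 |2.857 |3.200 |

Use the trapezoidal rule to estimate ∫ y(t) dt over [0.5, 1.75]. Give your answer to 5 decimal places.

h = 0.25, n = 5.
(h/2)·[y₀ + 2y₁ + 2y₂ + 2y₃ + 2y₄ + y₅] = 0.125·(24.644) = 3.08050.

3.08050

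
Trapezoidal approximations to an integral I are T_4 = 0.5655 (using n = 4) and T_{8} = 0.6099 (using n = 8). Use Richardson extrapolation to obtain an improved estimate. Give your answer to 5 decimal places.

0.62470

R = (4·T_{8} − T_4) / 3 = (4·0.6099 − 0.5655)/3 = (1.8741)/3 = 0.62470.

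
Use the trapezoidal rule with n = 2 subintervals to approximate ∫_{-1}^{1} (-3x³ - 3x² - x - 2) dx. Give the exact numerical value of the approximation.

-7

h = (1 − (-1))/2 = 1.
Nodes x₀,…,x₂ = -1, 0, 1.
f(x) = -3x³ - 3x² - x - 2: f₀=-1, f₁=-2, f₂=-9.
(h/2)·[f₀ + 2f₁ + f₂] = 0.5·(-14) = -7.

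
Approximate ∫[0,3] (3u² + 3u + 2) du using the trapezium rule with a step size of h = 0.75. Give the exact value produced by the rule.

47.34375

h = (3 − 0)/4 = 0.75.
Nodes u₀,…,u₄ = 0, 0.75, 1.5, 2.25, 3.
f(u) = 3u² + 3u + 2: f₀=2, f₁=5.9375, f₂=13.25, f₃=23.9375, f₄=38.
(h/2)·[f₀ + 2f₁ + 2f₂ + 2f₃ + f₄] = 0.375·(126.25) = 47.34375.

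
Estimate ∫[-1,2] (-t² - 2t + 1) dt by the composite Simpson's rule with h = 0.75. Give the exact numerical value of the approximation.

h = (2 − (-1))/4 = 0.75.
Nodes t₀,…,t₄ = -1, -0.25, 0.5, 1.25, 2.
f(t) = -t² - 2t + 1: f₀=2, f₁=1.4375, f₂=-0.25, f₃=-3.0625, f₄=-7.
(h/3)·[f₀ + 4f₁ + 2f₂ + 4f₃ + f₄] = 0.25·(-12) = -3.

-3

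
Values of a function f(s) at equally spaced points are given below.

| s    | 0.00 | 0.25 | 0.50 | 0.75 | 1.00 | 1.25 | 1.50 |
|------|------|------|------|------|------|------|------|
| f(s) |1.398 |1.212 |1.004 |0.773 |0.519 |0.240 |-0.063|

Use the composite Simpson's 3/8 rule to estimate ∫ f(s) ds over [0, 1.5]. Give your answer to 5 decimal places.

h = 0.25, n = 6.
(3h/8)·[y₀ + 3y₁ + 3y₂ + 2y₃ + 3y₄ + 3y₅ + y₆] = 0.09375·(11.806) = 1.10681.

1.10681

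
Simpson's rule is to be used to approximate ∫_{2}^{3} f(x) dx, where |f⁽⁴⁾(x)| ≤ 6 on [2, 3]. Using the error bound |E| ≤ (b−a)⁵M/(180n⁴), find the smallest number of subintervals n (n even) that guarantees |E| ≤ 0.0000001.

Need 6/(180n⁴) ≤ 0.0000001.
n⁴ ≥ 6/(180·0.0000001) = 333333 ⇒ n ≥ 24.0281, so the smallest even n is 26. (n must be even for Simpson's rule.)

26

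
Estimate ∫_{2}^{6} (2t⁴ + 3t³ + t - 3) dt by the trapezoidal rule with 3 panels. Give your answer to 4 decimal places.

4349.9424

h = (6 − 2)/3 = 1.333333.
Nodes t₀,…,t₃ = 2, 3.333333, 4.666667, 6.
f(t) = 2t⁴ + 3t³ + t - 3: f₀=55, f₁=358.358025, f₂=1255.098765, f₃=3243.
(h/2)·[f₀ + 2f₁ + 2f₂ + f₃] = 0.666667·(6524.913580) = 4349.9424.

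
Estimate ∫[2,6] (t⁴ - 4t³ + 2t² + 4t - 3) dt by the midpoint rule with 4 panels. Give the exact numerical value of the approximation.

440.25

h = (6 − 2)/4 = 1.
Midpoints m₁,…,m₄ = 2.5, 3.5, 4.5, 5.5.
f(m₁)=-3.9375, f(m₂)=14.0625, f(m₃)=101.0625, f(m₄)=329.0625.
h·[f(m₁) + f(m₂) + f(m₃) + f(m₄)] = 1·(440.25) = 440.25.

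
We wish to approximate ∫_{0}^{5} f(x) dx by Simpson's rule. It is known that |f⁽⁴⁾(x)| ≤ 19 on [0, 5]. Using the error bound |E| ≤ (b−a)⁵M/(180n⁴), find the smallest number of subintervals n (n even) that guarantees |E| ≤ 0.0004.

Need 59375/(180n⁴) ≤ 0.0004.
n⁴ ≥ 59375/(180·0.0004) = 824653 ⇒ n ≥ 30.1348, so the smallest even n is 32. (n must be even for Simpson's rule.)

32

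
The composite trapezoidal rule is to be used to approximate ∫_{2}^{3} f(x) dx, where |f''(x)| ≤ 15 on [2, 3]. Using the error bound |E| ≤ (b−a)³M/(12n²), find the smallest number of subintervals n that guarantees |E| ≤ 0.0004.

56

Need 15/(12n²) ≤ 0.0004.
n² ≥ 15/(12·0.0004) = 3125 ⇒ n ≥ 55.9017, so the smallest n is 56.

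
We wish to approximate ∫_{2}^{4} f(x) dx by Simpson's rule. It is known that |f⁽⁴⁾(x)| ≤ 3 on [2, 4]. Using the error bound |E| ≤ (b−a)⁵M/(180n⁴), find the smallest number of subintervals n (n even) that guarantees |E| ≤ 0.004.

Need 96/(180n⁴) ≤ 0.004.
n⁴ ≥ 96/(180·0.004) = 133.333 ⇒ n ≥ 3.3981, so the smallest even n is 4. (n must be even for Simpson's rule.)

4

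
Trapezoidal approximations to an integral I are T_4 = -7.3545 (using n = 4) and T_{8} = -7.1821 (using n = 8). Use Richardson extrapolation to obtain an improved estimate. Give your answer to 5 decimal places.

R = (4·T_{8} − T_4) / 3 = (4·(-7.1821) − (-7.3545))/3 = (-21.3739)/3 = -7.12463.

-7.12463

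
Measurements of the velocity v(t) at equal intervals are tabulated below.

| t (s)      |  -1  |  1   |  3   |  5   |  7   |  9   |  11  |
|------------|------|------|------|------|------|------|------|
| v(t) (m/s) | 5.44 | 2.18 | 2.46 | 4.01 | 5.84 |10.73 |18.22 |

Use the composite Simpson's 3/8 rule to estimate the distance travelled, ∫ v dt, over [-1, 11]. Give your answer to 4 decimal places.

71.4825

h = 2, n = 6.
(3h/8)·[y₀ + 3y₁ + 3y₂ + 2y₃ + 3y₄ + 3y₅ + y₆] = 0.75·(95.31) = 71.4825.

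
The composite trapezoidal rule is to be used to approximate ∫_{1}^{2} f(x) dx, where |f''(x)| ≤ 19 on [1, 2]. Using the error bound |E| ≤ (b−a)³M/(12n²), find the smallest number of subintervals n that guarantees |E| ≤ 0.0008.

45

Need 19/(12n²) ≤ 0.0008.
n² ≥ 19/(12·0.0008) = 1979.17 ⇒ n ≥ 44.4878, so the smallest n is 45.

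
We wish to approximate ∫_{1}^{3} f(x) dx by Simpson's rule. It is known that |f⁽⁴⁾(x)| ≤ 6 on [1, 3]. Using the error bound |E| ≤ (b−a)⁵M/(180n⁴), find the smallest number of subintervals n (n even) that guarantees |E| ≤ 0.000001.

34

Need 192/(180n⁴) ≤ 0.000001.
n⁴ ≥ 192/(180·0.000001) = 1.06667e+06 ⇒ n ≥ 32.1371, so the smallest even n is 34. (n must be even for Simpson's rule.)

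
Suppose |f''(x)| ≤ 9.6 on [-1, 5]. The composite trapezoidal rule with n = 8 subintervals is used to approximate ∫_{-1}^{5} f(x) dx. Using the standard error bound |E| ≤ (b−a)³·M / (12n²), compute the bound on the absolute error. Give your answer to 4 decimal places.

|E| ≤ (6)³·9.6 / (12·8²) = 2073.6/768 = 2.7000.

2.7000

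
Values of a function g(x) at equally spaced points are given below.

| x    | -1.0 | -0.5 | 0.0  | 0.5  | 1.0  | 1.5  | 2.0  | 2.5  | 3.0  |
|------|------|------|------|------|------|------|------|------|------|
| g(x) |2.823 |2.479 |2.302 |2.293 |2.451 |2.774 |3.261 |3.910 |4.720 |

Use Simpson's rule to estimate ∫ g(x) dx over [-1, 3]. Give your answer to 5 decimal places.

11.56583

h = 0.5, n = 8.
(h/3)·[y₀ + 4y₁ + 2y₂ + 4y₃ + 2y₄ + 4y₅ + 2y₆ + 4y₇ + y₈] = 0.166667·(69.395) = 11.56583.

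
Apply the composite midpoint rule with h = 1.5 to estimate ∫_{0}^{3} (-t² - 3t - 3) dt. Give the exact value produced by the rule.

-30.9375

h = (3 − 0)/2 = 1.5.
Midpoints m₁,…,m₂ = 0.75, 2.25.
f(m₁)=-5.8125, f(m₂)=-14.8125.
h·[f(m₁) + f(m₂)] = 1.5·(-20.625) = -30.9375.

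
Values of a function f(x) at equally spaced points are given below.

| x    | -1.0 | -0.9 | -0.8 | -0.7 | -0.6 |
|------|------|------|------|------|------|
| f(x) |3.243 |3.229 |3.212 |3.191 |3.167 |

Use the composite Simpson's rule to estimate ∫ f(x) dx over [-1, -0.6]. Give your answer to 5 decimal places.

h = 0.1, n = 4.
(h/3)·[y₀ + 4y₁ + 2y₂ + 4y₃ + y₄] = 0.033333·(38.514) = 1.28380.

1.28380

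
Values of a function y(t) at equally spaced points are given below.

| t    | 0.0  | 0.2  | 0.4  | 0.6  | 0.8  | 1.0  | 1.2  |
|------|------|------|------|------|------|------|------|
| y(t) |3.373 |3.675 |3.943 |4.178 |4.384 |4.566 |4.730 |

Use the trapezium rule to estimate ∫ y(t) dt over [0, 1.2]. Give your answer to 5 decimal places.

h = 0.2, n = 6.
(h/2)·[y₀ + 2y₁ + 2y₂ + 2y₃ + 2y₄ + 2y₅ + y₆] = 0.1·(49.595) = 4.95950.

4.95950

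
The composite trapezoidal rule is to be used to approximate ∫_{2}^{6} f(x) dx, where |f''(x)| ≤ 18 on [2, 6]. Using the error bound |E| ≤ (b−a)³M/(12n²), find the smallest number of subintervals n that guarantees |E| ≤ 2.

7

Need 1152/(12n²) ≤ 2.
n² ≥ 1152/(12·2) = 48 ⇒ n ≥ 6.9282, so the smallest n is 7.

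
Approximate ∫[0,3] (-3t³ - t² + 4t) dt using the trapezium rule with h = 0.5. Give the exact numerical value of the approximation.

-53.5625

h = (3 − 0)/6 = 0.5.
Nodes t₀,…,t₆ = 0, 0.5, 1, 1.5, 2, 2.5, 3.
f(t) = -3t³ - t² + 4t: f₀=0, f₁=1.375, f₂=0, f₃=-6.375, f₄=-20, f₅=-43.125, f₆=-78.
(h/2)·[f₀ + 2f₁ + 2f₂ + 2f₃ + 2f₄ + 2f₅ + f₆] = 0.25·(-214.25) = -53.5625.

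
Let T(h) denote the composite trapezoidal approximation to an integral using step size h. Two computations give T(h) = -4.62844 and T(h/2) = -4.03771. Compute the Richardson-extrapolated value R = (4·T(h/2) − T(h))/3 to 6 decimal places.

-3.840800

R = (4·T(h/2) − T(h)) / 3 = (4·(-4.03771) − (-4.62844))/3 = (-11.52240)/3 = -3.840800.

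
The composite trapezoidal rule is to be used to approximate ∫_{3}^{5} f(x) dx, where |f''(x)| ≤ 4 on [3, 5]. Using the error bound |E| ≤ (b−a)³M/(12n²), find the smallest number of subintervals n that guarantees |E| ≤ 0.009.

18

Need 32/(12n²) ≤ 0.009.
n² ≥ 32/(12·0.009) = 296.296 ⇒ n ≥ 17.2133, so the smallest n is 18.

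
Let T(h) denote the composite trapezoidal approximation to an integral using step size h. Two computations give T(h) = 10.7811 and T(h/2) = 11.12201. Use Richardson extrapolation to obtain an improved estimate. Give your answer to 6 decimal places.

11.235647

R = (4·T(h/2) − T(h)) / 3 = (4·11.12201 − 10.7811)/3 = (33.70694)/3 = 11.235647.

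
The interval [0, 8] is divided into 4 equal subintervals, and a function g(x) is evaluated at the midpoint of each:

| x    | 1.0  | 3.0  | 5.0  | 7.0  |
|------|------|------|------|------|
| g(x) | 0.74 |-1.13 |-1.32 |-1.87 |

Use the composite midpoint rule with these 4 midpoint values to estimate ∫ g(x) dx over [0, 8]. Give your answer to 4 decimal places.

-7.1600

h = 2, n = 4.
h·[y(m₁) + y(m₂) + y(m₃) + y(m₄)] = 2·(-3.58) = -7.1600.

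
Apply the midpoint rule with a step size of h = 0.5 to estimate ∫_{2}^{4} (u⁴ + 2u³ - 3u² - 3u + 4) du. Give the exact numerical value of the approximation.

h = (4 − 2)/4 = 0.5.
Midpoints m₁,…,m₄ = 2.25, 2.75, 3.25, 3.75.
f(m₁)=30.47265625, f(m₂)=71.84765625, f(m₃)=142.78515625, f(m₄)=253.78515625.
h·[f(m₁) + f(m₂) + f(m₃) + f(m₄)] = 0.5·(498.890625) = 249.4453125.

249.4453125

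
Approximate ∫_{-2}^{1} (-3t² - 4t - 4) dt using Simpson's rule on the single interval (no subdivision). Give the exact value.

-15

S = (b−a)/6 · [f(-2) + 4f(-0.5) + f(1)] = 0.5·[(-8) + 4·(-2.75) + (-11)] = -15.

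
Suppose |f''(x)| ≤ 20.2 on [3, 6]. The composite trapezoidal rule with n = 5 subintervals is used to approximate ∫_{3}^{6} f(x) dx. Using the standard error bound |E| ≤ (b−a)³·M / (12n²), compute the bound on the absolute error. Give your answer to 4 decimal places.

1.8180

|E| ≤ (3)³·20.2 / (12·5²) = 545.4/300 = 1.8180.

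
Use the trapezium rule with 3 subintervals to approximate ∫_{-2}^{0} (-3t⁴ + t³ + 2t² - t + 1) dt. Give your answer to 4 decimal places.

-17.5309

h = (0 − (-2))/3 = 0.666667.
Nodes t₀,…,t₃ = -2, -1.333333, -0.666667, 0.
f(t) = -3t⁴ + t³ + 2t² - t + 1: f₀=-45, f₁=-5.962963, f₂=1.666667, f₃=1.
(h/2)·[f₀ + 2f₁ + 2f₂ + f₃] = 0.333333·(-52.592593) = -17.5309.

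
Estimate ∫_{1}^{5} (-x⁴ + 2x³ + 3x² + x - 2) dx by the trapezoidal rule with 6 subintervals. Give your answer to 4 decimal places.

h = (5 − 1)/6 = 0.666667.
Nodes x₀,…,x₆ = 1, 1.666667, 2.333333, 3, 3.666667, 4.333333, 5.
f(x) = -x⁴ + 2x³ + 3x² + x - 2: f₀=3, f₁=9.543210, f₂=12.432099, f₃=1, f₄=-40.160494, f₅=-131.197531, f₆=-297.
(h/2)·[f₀ + 2f₁ + 2f₂ + 2f₃ + 2f₄ + 2f₅ + f₆] = 0.333333·(-590.765432) = -196.9218.

-196.9218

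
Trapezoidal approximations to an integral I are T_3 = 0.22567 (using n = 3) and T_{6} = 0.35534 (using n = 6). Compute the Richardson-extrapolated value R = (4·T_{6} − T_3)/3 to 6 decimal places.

0.398563

R = (4·T_{6} − T_3) / 3 = (4·0.35534 − 0.22567)/3 = (1.19569)/3 = 0.398563.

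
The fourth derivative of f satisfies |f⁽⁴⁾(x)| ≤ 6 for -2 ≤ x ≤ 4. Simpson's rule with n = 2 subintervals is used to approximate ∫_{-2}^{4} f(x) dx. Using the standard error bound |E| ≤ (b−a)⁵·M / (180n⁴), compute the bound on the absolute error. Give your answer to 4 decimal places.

|E| ≤ (6)⁵·6 / (180·2⁴) = 46656/2880 = 16.2000.

16.2000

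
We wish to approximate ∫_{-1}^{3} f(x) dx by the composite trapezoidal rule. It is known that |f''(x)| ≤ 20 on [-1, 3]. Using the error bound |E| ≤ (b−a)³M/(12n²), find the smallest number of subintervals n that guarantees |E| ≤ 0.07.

Need 1280/(12n²) ≤ 0.07.
n² ≥ 1280/(12·0.07) = 1523.81 ⇒ n ≥ 39.0360, so the smallest n is 40.

40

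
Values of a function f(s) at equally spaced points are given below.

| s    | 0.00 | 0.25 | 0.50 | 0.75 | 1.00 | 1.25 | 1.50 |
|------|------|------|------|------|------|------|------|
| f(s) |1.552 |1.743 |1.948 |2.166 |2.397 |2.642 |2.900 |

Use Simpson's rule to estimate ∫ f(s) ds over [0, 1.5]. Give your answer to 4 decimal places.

h = 0.25, n = 6.
(h/3)·[y₀ + 4y₁ + 2y₂ + 4y₃ + 2y₄ + 4y₅ + y₆] = 0.083333·(39.346) = 3.2788.

3.2788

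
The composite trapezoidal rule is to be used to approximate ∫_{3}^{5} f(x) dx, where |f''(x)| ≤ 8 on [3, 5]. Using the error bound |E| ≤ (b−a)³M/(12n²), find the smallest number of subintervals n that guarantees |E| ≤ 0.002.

52

Need 64/(12n²) ≤ 0.002.
n² ≥ 64/(12·0.002) = 2666.67 ⇒ n ≥ 51.6398, so the smallest n is 52.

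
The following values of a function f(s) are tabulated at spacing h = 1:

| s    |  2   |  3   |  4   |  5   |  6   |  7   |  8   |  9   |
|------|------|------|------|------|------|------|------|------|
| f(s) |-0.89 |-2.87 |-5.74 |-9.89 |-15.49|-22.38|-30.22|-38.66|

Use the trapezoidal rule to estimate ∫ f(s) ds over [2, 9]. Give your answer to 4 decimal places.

h = 1, n = 7.
(h/2)·[y₀ + 2y₁ + 2y₂ + 2y₃ + 2y₄ + 2y₅ + 2y₆ + y₇] = 0.5·(-212.73) = -106.3650.

-106.3650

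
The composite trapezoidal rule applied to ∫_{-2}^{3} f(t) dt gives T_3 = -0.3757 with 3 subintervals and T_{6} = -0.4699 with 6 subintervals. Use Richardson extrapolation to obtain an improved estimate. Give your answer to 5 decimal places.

R = (4·T_{6} − T_3) / 3 = (4·(-0.4699) − (-0.3757))/3 = (-1.5039)/3 = -0.50130.

-0.50130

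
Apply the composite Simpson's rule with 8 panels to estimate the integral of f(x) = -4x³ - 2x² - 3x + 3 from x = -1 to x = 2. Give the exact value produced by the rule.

h = (2 − (-1))/8 = 0.375.
Nodes x₀,…,x₈ = -1, -0.625, -0.25, 0.125, 0.5, 0.875, 1.25, 1.625, 2.
f(x) = -4x³ - 2x² - 3x + 3: f₀=8, f₁=5.0703125, f₂=3.6875, f₃=2.5859375, f₄=0.5, f₅=-3.8359375, f₆=-11.6875, f₇=-24.3203125, f₈=-43.
(h/3)·[f₀ + 4f₁ + 2f₂ + 4f₃ + 2f₄ + 4f₅ + 2f₆ + 4f₇ + f₈] = 0.125·(-132) = -16.5.

-16.5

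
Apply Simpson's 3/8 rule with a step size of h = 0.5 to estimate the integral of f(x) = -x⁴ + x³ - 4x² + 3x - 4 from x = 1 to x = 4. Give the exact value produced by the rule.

h = (4 − 1)/6 = 0.5.
Nodes x₀,…,x₆ = 1, 1.5, 2, 2.5, 3, 3.5, 4.
f(x) = -x⁴ + x³ - 4x² + 3x - 4: f₀=-5, f₁=-10.1875, f₂=-22, f₃=-44.9375, f₄=-85, f₅=-149.6875, f₆=-248.
(3h/8)·[f₀ + 3f₁ + 3f₂ + 2f₃ + 3f₄ + 3f₅ + f₆] = 0.1875·(-1143.5) = -214.40625.

-214.40625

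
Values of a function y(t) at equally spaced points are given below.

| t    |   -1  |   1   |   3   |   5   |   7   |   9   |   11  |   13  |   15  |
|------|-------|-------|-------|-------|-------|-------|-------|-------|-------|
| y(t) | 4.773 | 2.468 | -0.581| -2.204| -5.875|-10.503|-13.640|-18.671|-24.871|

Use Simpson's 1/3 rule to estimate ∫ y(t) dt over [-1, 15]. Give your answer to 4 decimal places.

h = 2, n = 8.
(h/3)·[y₀ + 4y₁ + 2y₂ + 4y₃ + 2y₄ + 4y₅ + 2y₆ + 4y₇ + y₈] = 0.666667·(-175.930) = -117.2867.

-117.2867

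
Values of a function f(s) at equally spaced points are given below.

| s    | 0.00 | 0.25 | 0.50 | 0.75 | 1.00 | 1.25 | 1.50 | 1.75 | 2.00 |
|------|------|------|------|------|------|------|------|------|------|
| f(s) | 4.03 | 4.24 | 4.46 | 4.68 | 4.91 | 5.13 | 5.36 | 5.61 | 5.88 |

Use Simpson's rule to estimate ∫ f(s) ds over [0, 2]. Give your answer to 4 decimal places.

9.8342

h = 0.25, n = 8.
(h/3)·[y₀ + 4y₁ + 2y₂ + 4y₃ + 2y₄ + 4y₅ + 2y₆ + 4y₇ + y₈] = 0.083333·(118.01) = 9.8342.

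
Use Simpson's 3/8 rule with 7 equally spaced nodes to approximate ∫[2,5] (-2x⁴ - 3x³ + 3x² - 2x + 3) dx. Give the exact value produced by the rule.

-1589.0625

h = (5 − 2)/6 = 0.5.
Nodes x₀,…,x₆ = 2, 2.5, 3, 3.5, 4, 4.5, 5.
f(x) = -2x⁴ - 3x³ + 3x² - 2x + 3: f₀=-45, f₁=-108.25, f₂=-219, f₃=-396, f₄=-661, f₅=-1038.75, f₆=-1557.
(3h/8)·[f₀ + 3f₁ + 3f₂ + 2f₃ + 3f₄ + 3f₅ + f₆] = 0.1875·(-8475) = -1589.0625.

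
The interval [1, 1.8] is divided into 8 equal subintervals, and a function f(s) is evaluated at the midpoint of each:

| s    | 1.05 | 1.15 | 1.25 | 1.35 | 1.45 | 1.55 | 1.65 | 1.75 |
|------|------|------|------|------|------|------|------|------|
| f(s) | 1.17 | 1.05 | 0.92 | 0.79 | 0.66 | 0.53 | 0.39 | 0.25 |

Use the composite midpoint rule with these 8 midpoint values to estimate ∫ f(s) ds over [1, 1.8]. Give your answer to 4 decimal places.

h = 0.1, n = 8.
h·[y(m₁) + y(m₂) + y(m₃) + y(m₄) + y(m₅) + y(m₆) + y(m₇) + y(m₈)] = 0.1·(5.76) = 0.5760.

0.5760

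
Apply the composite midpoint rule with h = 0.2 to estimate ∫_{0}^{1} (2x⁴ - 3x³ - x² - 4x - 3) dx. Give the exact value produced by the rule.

h = (1 − 0)/5 = 0.2.
Midpoints m₁,…,m₅ = 0.1, 0.3, 0.5, 0.7, 0.9.
f(m₁)=-3.4128, f(m₂)=-4.3548, f(m₃)=-5.5, f(m₄)=-6.8388, f(m₅)=-8.2848.
h·[f(m₁) + f(m₂) + f(m₃) + f(m₄) + f(m₅)] = 0.2·(-28.3912) = -5.67824.

-5.67824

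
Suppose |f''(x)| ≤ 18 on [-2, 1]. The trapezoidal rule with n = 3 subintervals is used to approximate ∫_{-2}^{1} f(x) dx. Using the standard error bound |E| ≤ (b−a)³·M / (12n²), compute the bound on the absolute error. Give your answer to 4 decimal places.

4.5000

|E| ≤ (3)³·18 / (12·3²) = 486/108 = 4.5000.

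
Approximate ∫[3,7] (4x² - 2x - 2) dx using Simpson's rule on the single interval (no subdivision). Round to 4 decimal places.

S = (b−a)/6 · [f(3) + 4f(5) + f(7)] = 0.666667·[28 + 4·88 + 180] = 373.3333.

373.3333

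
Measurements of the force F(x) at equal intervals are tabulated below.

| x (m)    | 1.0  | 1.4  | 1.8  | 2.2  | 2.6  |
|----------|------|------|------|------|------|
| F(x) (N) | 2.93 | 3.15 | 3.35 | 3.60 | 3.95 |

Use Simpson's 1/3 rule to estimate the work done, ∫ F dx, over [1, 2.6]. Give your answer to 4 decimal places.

h = 0.4, n = 4.
(h/3)·[y₀ + 4y₁ + 2y₂ + 4y₃ + y₄] = 0.133333·(40.58) = 5.4107.

5.4107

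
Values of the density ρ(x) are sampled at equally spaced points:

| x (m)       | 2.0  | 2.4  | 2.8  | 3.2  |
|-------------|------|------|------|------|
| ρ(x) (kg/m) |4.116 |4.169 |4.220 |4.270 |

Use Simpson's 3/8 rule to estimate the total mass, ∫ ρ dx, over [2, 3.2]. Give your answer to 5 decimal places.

h = 0.4, n = 3.
(3h/8)·[y₀ + 3y₁ + 3y₂ + y₃] = 0.15·(33.553) = 5.03295.

5.03295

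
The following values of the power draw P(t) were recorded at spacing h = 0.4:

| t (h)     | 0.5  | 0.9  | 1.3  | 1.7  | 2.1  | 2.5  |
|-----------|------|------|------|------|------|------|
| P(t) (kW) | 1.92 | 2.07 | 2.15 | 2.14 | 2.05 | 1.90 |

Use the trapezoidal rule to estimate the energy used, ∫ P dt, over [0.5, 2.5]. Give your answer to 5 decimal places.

4.12800

h = 0.4, n = 5.
(h/2)·[y₀ + 2y₁ + 2y₂ + 2y₃ + 2y₄ + y₅] = 0.2·(20.64) = 4.12800.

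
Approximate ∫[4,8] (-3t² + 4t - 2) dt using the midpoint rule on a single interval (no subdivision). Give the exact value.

-344

M = (b−a)·f(6) = 4·(-86) = -344.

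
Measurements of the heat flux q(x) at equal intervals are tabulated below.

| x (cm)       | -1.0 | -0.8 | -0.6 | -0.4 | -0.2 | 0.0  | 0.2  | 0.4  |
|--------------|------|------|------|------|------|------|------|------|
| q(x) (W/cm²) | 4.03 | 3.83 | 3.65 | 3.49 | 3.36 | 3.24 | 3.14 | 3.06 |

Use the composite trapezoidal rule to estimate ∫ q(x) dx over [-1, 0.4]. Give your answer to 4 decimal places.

4.8510

h = 0.2, n = 7.
(h/2)·[y₀ + 2y₁ + 2y₂ + 2y₃ + 2y₄ + 2y₅ + 2y₆ + y₇] = 0.1·(48.51) = 4.8510.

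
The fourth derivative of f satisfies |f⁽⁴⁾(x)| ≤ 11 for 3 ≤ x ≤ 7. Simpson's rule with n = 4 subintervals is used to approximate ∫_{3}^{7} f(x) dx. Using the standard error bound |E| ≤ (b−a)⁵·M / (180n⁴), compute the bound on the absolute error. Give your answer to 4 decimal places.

|E| ≤ (4)⁵·11 / (180·4⁴) = 11264/46080 = 0.2444.

0.2444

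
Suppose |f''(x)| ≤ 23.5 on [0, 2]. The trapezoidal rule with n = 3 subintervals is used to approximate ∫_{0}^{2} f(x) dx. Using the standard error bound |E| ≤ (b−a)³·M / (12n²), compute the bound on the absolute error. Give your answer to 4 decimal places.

1.7407

|E| ≤ (2)³·23.5 / (12·3²) = 188/108 = 1.7407.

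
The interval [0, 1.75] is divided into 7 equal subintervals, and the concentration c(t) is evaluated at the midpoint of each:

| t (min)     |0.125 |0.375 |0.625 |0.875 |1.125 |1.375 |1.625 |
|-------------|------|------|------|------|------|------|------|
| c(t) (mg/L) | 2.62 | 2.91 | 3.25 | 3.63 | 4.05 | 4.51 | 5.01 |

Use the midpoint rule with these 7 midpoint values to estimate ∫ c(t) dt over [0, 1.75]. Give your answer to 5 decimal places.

h = 0.25, n = 7.
h·[y(m₁) + y(m₂) + y(m₃) + y(m₄) + y(m₅) + y(m₆) + y(m₇)] = 0.25·(25.98) = 6.49500.

6.49500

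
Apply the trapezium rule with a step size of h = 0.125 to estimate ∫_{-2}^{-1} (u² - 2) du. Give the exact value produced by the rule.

h = (-1 − (-2))/8 = 0.125.
Nodes u₀,…,u₈ = -2, -1.875, -1.75, -1.625, -1.5, -1.375, -1.25, -1.125, -1.
f(u) = u² - 2: f₀=2, f₁=1.515625, f₂=1.0625, f₃=0.640625, f₄=0.25, f₅=-0.109375, f₆=-0.4375, f₇=-0.734375, f₈=-1.
(h/2)·[f₀ + 2f₁ + 2f₂ + 2f₃ + 2f₄ + 2f₅ + 2f₆ + 2f₇ + f₈] = 0.0625·(5.375) = 0.3359375.

0.3359375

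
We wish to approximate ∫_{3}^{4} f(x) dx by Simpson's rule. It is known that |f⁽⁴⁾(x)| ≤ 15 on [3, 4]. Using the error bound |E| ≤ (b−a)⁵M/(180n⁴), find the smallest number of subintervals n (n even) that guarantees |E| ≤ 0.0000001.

32

Need 15/(180n⁴) ≤ 0.0000001.
n⁴ ≥ 15/(180·0.0000001) = 833333 ⇒ n ≥ 30.2138, so the smallest even n is 32. (n must be even for Simpson's rule.)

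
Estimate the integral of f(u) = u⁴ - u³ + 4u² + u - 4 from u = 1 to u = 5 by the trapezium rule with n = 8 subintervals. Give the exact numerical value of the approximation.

h = (5 − 1)/8 = 0.5.
Nodes u₀,…,u₈ = 1, 1.5, 2, 2.5, 3, 3.5, 4, 4.5, 5.
f(u) = u⁴ - u³ + 4u² + u - 4: f₀=1, f₁=8.1875, f₂=22, f₃=46.9375, f₄=89, f₅=155.6875, f₆=256, f₇=400.4375, f₈=601.
(h/2)·[f₀ + 2f₁ + 2f₂ + 2f₃ + 2f₄ + 2f₅ + 2f₆ + 2f₇ + f₈] = 0.25·(2558.5) = 639.625.

639.625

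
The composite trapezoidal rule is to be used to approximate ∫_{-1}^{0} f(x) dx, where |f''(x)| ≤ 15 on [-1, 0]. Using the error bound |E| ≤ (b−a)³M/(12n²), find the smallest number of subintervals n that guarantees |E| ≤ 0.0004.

Need 15/(12n²) ≤ 0.0004.
n² ≥ 15/(12·0.0004) = 3125 ⇒ n ≥ 55.9017, so the smallest n is 56.

56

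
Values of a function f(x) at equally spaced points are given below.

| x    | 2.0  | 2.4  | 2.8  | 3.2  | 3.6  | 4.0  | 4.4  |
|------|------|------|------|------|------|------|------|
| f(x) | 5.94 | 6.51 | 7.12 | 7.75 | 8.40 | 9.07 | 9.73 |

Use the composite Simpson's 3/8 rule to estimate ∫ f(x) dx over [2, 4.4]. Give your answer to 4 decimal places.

h = 0.4, n = 6.
(3h/8)·[y₀ + 3y₁ + 3y₂ + 2y₃ + 3y₄ + 3y₅ + y₆] = 0.15·(124.47) = 18.6705.

18.6705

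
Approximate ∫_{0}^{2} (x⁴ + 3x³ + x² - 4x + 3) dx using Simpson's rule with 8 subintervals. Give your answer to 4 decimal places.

19.0677

h = (2 − 0)/8 = 0.25.
Nodes x₀,…,x₈ = 0, 0.25, 0.5, 0.75, 1, 1.25, 1.5, 1.75, 2.
f(x) = x⁴ + 3x³ + x² - 4x + 3: f₀=3, f₁=2.11328125, f₂=1.6875, f₃=2.14453125, f₄=4, f₅=7.86328125, f₆=14.4375, f₇=24.51953125, f₈=39.
(h/3)·[f₀ + 4f₁ + 2f₂ + 4f₃ + 2f₄ + 4f₅ + 2f₆ + 4f₇ + f₈] = 0.083333·(228.8125) = 19.0677.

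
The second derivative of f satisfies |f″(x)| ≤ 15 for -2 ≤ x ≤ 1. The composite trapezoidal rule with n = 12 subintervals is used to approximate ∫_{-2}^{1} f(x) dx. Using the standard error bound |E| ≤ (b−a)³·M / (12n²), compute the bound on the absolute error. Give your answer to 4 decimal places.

|E| ≤ (3)³·15 / (12·12²) = 405/1728 = 0.2344.

0.2344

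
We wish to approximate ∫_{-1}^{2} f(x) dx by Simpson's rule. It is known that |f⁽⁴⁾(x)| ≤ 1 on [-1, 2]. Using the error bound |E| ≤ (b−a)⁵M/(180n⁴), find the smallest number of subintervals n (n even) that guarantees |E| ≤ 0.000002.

30

Need 243/(180n⁴) ≤ 0.000002.
n⁴ ≥ 243/(180·0.000002) = 675000 ⇒ n ≥ 28.6633, so the smallest even n is 30. (n must be even for Simpson's rule.)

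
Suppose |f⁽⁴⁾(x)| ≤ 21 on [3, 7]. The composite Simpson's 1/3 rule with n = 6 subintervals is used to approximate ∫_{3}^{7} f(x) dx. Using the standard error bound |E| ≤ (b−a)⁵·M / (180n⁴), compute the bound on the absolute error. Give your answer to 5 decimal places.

0.09218

|E| ≤ (4)⁵·21 / (180·6⁴) = 21504/233280 = 0.09218.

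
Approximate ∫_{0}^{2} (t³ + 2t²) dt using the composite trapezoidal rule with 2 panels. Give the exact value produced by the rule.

11

h = (2 − 0)/2 = 1.
Nodes t₀,…,t₂ = 0, 1, 2.
f(t) = t³ + 2t²: f₀=0, f₁=3, f₂=16.
(h/2)·[f₀ + 2f₁ + f₂] = 0.5·(22) = 11.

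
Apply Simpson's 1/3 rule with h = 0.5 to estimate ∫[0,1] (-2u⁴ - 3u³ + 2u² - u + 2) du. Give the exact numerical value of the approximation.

h = (1 − 0)/2 = 0.5.
Nodes u₀,…,u₂ = 0, 0.5, 1.
f(u) = -2u⁴ - 3u³ + 2u² - u + 2: f₀=2, f₁=1.5, f₂=-2.
(h/3)·[f₀ + 4f₁ + f₂] = 0.166667·(6) = 1.

1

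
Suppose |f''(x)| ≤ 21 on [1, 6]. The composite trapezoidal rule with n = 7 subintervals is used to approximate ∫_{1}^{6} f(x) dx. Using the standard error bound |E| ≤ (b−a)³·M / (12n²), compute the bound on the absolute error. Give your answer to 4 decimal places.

4.4643

|E| ≤ (5)³·21 / (12·7²) = 2625/588 = 4.4643.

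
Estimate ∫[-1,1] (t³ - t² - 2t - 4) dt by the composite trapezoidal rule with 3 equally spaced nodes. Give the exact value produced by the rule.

h = (1 − (-1))/2 = 1.
Nodes t₀,…,t₂ = -1, 0, 1.
f(t) = t³ - t² - 2t - 4: f₀=-4, f₁=-4, f₂=-6.
(h/2)·[f₀ + 2f₁ + f₂] = 0.5·(-18) = -9.

-9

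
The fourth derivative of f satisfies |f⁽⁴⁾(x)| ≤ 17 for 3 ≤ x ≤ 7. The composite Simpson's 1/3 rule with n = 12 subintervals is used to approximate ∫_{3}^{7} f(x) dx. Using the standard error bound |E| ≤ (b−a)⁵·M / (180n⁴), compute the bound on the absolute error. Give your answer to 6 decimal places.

|E| ≤ (4)⁵·17 / (180·12⁴) = 17408/3732480 = 0.004664.

0.004664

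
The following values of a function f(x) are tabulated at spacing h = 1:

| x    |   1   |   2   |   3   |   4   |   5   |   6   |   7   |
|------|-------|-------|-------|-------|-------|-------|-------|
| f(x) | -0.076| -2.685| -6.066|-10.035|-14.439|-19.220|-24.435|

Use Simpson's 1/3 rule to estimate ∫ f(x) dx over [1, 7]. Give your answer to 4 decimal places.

h = 1, n = 6.
(h/3)·[y₀ + 4y₁ + 2y₂ + 4y₃ + 2y₄ + 4y₅ + y₆] = 0.333333·(-193.281) = -64.4270.

-64.4270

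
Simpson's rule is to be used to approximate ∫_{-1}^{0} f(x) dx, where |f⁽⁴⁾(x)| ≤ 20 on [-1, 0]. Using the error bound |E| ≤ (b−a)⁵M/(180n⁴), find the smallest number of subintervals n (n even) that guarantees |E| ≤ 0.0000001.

Need 20/(180n⁴) ≤ 0.0000001.
n⁴ ≥ 20/(180·0.0000001) = 1.11111e+06 ⇒ n ≥ 32.4668, so the smallest even n is 34. (n must be even for Simpson's rule.)

34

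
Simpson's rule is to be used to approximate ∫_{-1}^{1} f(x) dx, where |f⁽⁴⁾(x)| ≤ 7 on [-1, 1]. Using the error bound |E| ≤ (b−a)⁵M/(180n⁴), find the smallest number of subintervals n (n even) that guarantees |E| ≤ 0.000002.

Need 224/(180n⁴) ≤ 0.000002.
n⁴ ≥ 224/(180·0.000002) = 622222 ⇒ n ≥ 28.0858, so the smallest even n is 30. (n must be even for Simpson's rule.)

30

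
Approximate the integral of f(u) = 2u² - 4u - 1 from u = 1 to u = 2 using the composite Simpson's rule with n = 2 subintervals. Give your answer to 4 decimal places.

h = (2 − 1)/2 = 0.5.
Nodes u₀,…,u₂ = 1, 1.5, 2.
f(u) = 2u² - 4u - 1: f₀=-3, f₁=-2.5, f₂=-1.
(h/3)·[f₀ + 4f₁ + f₂] = 0.166667·(-14) = -2.3333.

-2.3333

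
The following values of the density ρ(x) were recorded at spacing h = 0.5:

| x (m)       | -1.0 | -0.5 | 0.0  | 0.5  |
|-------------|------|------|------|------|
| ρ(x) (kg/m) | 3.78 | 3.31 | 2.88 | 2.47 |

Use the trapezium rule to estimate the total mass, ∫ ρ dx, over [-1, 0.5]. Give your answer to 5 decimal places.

h = 0.5, n = 3.
(h/2)·[y₀ + 2y₁ + 2y₂ + y₃] = 0.25·(18.63) = 4.65750.

4.65750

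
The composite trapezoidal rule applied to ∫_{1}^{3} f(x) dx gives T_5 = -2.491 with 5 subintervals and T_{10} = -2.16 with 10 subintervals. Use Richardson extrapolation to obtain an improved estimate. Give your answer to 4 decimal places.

R = (4·T_{10} − T_5) / 3 = (4·(-2.16) − (-2.491))/3 = (-6.149)/3 = -2.0497.

-2.0497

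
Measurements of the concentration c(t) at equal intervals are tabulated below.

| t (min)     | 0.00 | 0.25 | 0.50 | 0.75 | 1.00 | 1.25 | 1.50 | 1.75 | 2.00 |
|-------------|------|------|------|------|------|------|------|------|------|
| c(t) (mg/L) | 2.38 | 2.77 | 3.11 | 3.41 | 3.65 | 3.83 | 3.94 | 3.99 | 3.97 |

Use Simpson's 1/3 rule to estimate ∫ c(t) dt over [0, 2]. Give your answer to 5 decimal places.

h = 0.25, n = 8.
(h/3)·[y₀ + 4y₁ + 2y₂ + 4y₃ + 2y₄ + 4y₅ + 2y₆ + 4y₇ + y₈] = 0.083333·(83.75) = 6.97917.

6.97917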